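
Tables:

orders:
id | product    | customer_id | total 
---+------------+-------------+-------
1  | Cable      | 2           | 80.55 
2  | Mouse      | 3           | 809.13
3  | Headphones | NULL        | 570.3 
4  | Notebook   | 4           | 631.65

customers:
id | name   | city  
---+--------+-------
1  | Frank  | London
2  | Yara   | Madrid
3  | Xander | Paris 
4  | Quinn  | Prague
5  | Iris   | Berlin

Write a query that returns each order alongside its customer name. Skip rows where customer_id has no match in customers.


INNER JOIN keeps only orders rows whose customer_id matches an id in customers. Walk through each order:
  - order 1 (Cable): customer_id=2 -> matches Yara
  - order 2 (Mouse): customer_id=3 -> matches Xander
  - order 3 (Headphones): customer_id=NULL, no match -> dropped
  - order 4 (Notebook): customer_id=4 -> matches Quinn
So 1 of 4 rows is dropped.

SQL:
SELECT a.product, b.name AS customer
FROM orders a
INNER JOIN customers b ON a.customer_id = b.id

Result:
product  | customer
---------+---------
Cable    | Yara    
Mouse    | Xander  
Notebook | Quinn   


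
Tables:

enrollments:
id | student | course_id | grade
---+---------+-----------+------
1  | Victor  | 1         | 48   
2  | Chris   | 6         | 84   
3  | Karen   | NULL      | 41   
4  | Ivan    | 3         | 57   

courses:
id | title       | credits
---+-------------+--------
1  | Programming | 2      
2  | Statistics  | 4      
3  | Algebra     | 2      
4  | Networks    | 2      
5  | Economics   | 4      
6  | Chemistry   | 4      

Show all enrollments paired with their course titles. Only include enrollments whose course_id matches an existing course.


INNER JOIN keeps only enrollments rows whose course_id matches an id in courses. Walk through each enrollment:
  - enrollment 1 (Victor): course_id=1 -> matches Programming
  - enrollment 2 (Chris): course_id=6 -> matches Chemistry
  - enrollment 3 (Karen): course_id=NULL, no match -> dropped
  - enrollment 4 (Ivan): course_id=3 -> matches Algebra
So 1 of 4 rows is dropped.

SQL:
SELECT a.student, b.title AS course
FROM enrollments a
INNER JOIN courses b ON a.course_id = b.id

Result:
student | course     
--------+------------
Victor  | Programming
Chris   | Chemistry  
Ivan    | Algebra    


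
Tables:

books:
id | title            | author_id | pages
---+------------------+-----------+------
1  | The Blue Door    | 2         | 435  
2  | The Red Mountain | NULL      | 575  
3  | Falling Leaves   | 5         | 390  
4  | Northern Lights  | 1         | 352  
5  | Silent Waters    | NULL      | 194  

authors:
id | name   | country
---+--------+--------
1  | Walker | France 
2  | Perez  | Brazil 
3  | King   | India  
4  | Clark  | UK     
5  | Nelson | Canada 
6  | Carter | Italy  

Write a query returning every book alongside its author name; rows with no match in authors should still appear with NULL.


LEFT JOIN keeps every row from books (the left table); where author_id has no match in authors, the author columns become NULL. Walk through each book:
  - book 1 (The Blue Door): author_id=2 -> matches Perez
  - book 2 (The Red Mountain): author_id=NULL, no match -> kept with NULL
  - book 3 (Falling Leaves): author_id=5 -> matches Nelson
  - book 4 (Northern Lights): author_id=1 -> matches Walker
  - book 5 (Silent Waters): author_id=NULL, no match -> kept with NULL
All 5 rows appear; 2 have NULL author.

SQL:
SELECT a.title, b.name AS author
FROM books a
LEFT JOIN authors b ON a.author_id = b.id

Result:
title            | author
-----------------+-------
The Blue Door    | Perez 
The Red Mountain | NULL  
Falling Leaves   | Nelson
Northern Lights  | Walker
Silent Waters    | NULL  


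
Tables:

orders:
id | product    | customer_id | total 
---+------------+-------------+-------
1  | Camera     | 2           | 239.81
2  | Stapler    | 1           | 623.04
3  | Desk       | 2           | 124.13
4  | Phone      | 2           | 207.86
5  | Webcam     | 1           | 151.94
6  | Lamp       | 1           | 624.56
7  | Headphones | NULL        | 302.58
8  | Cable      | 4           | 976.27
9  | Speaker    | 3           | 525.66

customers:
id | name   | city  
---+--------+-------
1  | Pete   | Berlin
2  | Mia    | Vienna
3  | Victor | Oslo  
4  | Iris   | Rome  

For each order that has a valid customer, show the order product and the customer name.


INNER JOIN keeps only orders rows whose customer_id matches an id in customers. Walk through each order:
  - order 1 (Camera): customer_id=2 -> matches Mia
  - order 2 (Stapler): customer_id=1 -> matches Pete
  - order 3 (Desk): customer_id=2 -> matches Mia
  - order 4 (Phone): customer_id=2 -> matches Mia
  - order 5 (Webcam): customer_id=1 -> matches Pete
  - order 6 (Lamp): customer_id=1 -> matches Pete
  - order 7 (Headphones): customer_id=NULL, no match -> dropped
  - order 8 (Cable): customer_id=4 -> matches Iris
  - order 9 (Speaker): customer_id=3 -> matches Victor
So 1 of 9 rows is dropped.

SQL:
SELECT a.product, b.name AS customer
FROM orders a
INNER JOIN customers b ON a.customer_id = b.id

Result:
product | customer
--------+---------
Camera  | Mia     
Stapler | Pete    
Desk    | Mia     
Phone   | Mia     
Webcam  | Pete    
Lamp    | Pete    
Cable   | Iris    
Speaker | Victor  


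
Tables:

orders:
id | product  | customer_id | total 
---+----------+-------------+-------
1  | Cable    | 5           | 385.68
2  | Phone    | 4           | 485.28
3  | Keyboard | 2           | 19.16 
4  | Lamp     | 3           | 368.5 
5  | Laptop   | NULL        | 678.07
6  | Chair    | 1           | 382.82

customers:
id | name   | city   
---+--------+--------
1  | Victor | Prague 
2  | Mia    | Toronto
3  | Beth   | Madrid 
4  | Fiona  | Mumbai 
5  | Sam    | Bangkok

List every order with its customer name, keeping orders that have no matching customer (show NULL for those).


LEFT JOIN keeps every row from orders (the left table); where customer_id has no match in customers, the customer columns become NULL. Walk through each order:
  - order 1 (Cable): customer_id=5 -> matches Sam
  - order 2 (Phone): customer_id=4 -> matches Fiona
  - order 3 (Keyboard): customer_id=2 -> matches Mia
  - order 4 (Lamp): customer_id=3 -> matches Beth
  - order 5 (Laptop): customer_id=NULL, no match -> kept with NULL
  - order 6 (Chair): customer_id=1 -> matches Victor
All 6 rows appear; 1 has NULL customer.

SQL:
SELECT a.product, b.name AS customer
FROM orders a
LEFT JOIN customers b ON a.customer_id = b.id

Result:
product  | customer
---------+---------
Cable    | Sam     
Phone    | Fiona   
Keyboard | Mia     
Lamp     | Beth    
Laptop   | NULL    
Chair    | Victor  


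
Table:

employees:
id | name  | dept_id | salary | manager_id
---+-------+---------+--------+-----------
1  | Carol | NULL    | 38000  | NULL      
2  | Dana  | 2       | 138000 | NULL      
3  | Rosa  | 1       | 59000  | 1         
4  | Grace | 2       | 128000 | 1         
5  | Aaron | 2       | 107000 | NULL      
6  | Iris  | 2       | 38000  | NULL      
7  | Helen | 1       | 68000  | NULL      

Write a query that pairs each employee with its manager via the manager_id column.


This is a self-join: employees is joined to a second copy of itself, matching each row's manager_id to another row's id. Use LEFT JOIN so rows with manager_id=NULL are kept.
  - employee 1 (Carol): manager_id=NULL -> NULL
  - employee 2 (Dana): manager_id=NULL -> NULL
  - employee 3 (Rosa): manager_id=1 -> Carol
  - employee 4 (Grace): manager_id=1 -> Carol
  - employee 5 (Aaron): manager_id=NULL -> NULL
  - employee 6 (Iris): manager_id=NULL -> NULL
  - employee 7 (Helen): manager_id=NULL -> NULL

SQL:
SELECT a.name AS item, b.name AS manager
FROM employees a
LEFT JOIN employees b ON a.manager_id = b.id

Result:
item  | manager
------+--------
Carol | NULL   
Dana  | NULL   
Rosa  | Carol  
Grace | Carol  
Aaron | NULL   
Iris  | NULL   
Helen | NULL   


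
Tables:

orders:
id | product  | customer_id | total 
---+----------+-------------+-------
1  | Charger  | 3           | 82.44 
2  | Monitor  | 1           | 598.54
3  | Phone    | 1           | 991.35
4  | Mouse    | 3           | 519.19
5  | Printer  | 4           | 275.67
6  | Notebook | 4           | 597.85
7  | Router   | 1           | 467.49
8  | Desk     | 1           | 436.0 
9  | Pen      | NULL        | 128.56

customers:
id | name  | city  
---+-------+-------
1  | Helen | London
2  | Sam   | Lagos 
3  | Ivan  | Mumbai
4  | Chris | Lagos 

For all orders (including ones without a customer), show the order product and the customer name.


LEFT JOIN keeps every row from orders (the left table); where customer_id has no match in customers, the customer columns become NULL. Walk through each order:
  - order 1 (Charger): customer_id=3 -> matches Ivan
  - order 2 (Monitor): customer_id=1 -> matches Helen
  - order 3 (Phone): customer_id=1 -> matches Helen
  - order 4 (Mouse): customer_id=3 -> matches Ivan
  - order 5 (Printer): customer_id=4 -> matches Chris
  - order 6 (Notebook): customer_id=4 -> matches Chris
  - order 7 (Router): customer_id=1 -> matches Helen
  - order 8 (Desk): customer_id=1 -> matches Helen
  - order 9 (Pen): customer_id=NULL, no match -> kept with NULL
All 9 rows appear; 1 has NULL customer.

SQL:
SELECT a.product, b.name AS customer
FROM orders a
LEFT JOIN customers b ON a.customer_id = b.id

Result:
product  | customer
---------+---------
Charger  | Ivan    
Monitor  | Helen   
Phone    | Helen   
Mouse    | Ivan    
Printer  | Chris   
Notebook | Chris   
Router   | Helen   
Desk     | Helen   
Pen      | NULL    


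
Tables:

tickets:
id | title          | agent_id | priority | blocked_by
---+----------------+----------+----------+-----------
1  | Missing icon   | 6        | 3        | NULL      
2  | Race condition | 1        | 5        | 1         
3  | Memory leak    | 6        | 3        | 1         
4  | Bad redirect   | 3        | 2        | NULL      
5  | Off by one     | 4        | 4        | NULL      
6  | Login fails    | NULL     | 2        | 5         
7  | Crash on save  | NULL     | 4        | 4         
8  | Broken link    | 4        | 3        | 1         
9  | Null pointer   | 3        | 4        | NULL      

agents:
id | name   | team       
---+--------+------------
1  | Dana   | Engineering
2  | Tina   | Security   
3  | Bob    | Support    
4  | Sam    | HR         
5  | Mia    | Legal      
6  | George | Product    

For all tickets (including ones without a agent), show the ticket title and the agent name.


LEFT JOIN keeps every row from tickets (the left table); where agent_id has no match in agents, the agent columns become NULL. Walk through each ticket:
  - ticket 1 (Missing icon): agent_id=6 -> matches George
  - ticket 2 (Race condition): agent_id=1 -> matches Dana
  - ticket 3 (Memory leak): agent_id=6 -> matches George
  - ticket 4 (Bad redirect): agent_id=3 -> matches Bob
  - ticket 5 (Off by one): agent_id=4 -> matches Sam
  - ticket 6 (Login fails): agent_id=NULL, no match -> kept with NULL
  - ticket 7 (Crash on save): agent_id=NULL, no match -> kept with NULL
  - ticket 8 (Broken link): agent_id=4 -> matches Sam
  - ticket 9 (Null pointer): agent_id=3 -> matches Bob
All 9 rows appear; 2 have NULL agent.

SQL:
SELECT a.title, b.name AS agent
FROM tickets a
LEFT JOIN agents b ON a.agent_id = b.id

Result:
title          | agent 
---------------+-------
Missing icon   | George
Race condition | Dana  
Memory leak    | George
Bad redirect   | Bob   
Off by one     | Sam   
Login fails    | NULL  
Crash on save  | NULL  
Broken link    | Sam   
Null pointer   | Bob   


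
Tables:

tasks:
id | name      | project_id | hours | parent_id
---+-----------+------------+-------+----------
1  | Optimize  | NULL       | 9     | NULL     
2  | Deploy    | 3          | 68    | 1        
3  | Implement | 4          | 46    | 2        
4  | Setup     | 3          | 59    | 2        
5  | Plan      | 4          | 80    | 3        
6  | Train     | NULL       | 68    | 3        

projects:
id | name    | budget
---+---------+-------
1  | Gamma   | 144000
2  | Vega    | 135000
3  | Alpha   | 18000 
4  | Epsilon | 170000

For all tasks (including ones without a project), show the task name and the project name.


LEFT JOIN keeps every row from tasks (the left table); where project_id has no match in projects, the project columns become NULL. Walk through each task:
  - task 1 (Optimize): project_id=NULL, no match -> kept with NULL
  - task 2 (Deploy): project_id=3 -> matches Alpha
  - task 3 (Implement): project_id=4 -> matches Epsilon
  - task 4 (Setup): project_id=3 -> matches Alpha
  - task 5 (Plan): project_id=4 -> matches Epsilon
  - task 6 (Train): project_id=NULL, no match -> kept with NULL
All 6 rows appear; 2 have NULL project.

SQL:
SELECT a.name, b.name AS project
FROM tasks a
LEFT JOIN projects b ON a.project_id = b.id

Result:
name      | project
----------+--------
Optimize  | NULL   
Deploy    | Alpha  
Implement | Epsilon
Setup     | Alpha  
Plan      | Epsilon
Train     | NULL   


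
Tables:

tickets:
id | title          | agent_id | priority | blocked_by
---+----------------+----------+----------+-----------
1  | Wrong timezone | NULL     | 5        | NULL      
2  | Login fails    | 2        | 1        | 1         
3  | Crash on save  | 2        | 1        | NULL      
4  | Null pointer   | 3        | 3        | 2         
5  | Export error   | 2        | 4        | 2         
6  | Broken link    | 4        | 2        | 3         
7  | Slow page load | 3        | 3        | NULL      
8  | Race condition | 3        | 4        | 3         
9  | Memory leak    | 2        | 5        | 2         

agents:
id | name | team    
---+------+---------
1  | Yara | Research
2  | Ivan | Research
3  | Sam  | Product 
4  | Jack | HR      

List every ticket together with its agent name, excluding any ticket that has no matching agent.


INNER JOIN keeps only tickets rows whose agent_id matches an id in agents. Walk through each ticket:
  - ticket 1 (Wrong timezone): agent_id=NULL, no match -> dropped
  - ticket 2 (Login fails): agent_id=2 -> matches Ivan
  - ticket 3 (Crash on save): agent_id=2 -> matches Ivan
  - ticket 4 (Null pointer): agent_id=3 -> matches Sam
  - ticket 5 (Export error): agent_id=2 -> matches Ivan
  - ticket 6 (Broken link): agent_id=4 -> matches Jack
  - ticket 7 (Slow page load): agent_id=3 -> matches Sam
  - ticket 8 (Race condition): agent_id=3 -> matches Sam
  - ticket 9 (Memory leak): agent_id=2 -> matches Ivan
So 1 of 9 rows is dropped.

SQL:
SELECT a.title, b.name AS agent
FROM tickets a
INNER JOIN agents b ON a.agent_id = b.id

Result:
title          | agent
---------------+------
Login fails    | Ivan 
Crash on save  | Ivan 
Null pointer   | Sam  
Export error   | Ivan 
Broken link    | Jack 
Slow page load | Sam  
Race condition | Sam  
Memory leak    | Ivan 


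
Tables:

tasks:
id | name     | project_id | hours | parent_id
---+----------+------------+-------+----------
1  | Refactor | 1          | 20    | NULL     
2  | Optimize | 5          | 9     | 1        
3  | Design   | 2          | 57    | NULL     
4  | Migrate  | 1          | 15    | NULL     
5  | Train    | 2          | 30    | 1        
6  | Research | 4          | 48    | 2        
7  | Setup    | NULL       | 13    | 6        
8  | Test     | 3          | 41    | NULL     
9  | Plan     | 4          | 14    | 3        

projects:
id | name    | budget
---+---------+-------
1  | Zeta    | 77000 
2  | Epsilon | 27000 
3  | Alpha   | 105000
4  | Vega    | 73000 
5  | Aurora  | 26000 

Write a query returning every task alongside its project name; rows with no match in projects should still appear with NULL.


LEFT JOIN keeps every row from tasks (the left table); where project_id has no match in projects, the project columns become NULL. Walk through each task:
  - task 1 (Refactor): project_id=1 -> matches Zeta
  - task 2 (Optimize): project_id=5 -> matches Aurora
  - task 3 (Design): project_id=2 -> matches Epsilon
  - task 4 (Migrate): project_id=1 -> matches Zeta
  - task 5 (Train): project_id=2 -> matches Epsilon
  - task 6 (Research): project_id=4 -> matches Vega
  - task 7 (Setup): project_id=NULL, no match -> kept with NULL
  - task 8 (Test): project_id=3 -> matches Alpha
  - task 9 (Plan): project_id=4 -> matches Vega
All 9 rows appear; 1 has NULL project.

SQL:
SELECT a.name, b.name AS project
FROM tasks a
LEFT JOIN projects b ON a.project_id = b.id

Result:
name     | project
---------+--------
Refactor | Zeta   
Optimize | Aurora 
Design   | Epsilon
Migrate  | Zeta   
Train    | Epsilon
Research | Vega   
Setup    | NULL   
Test     | Alpha  
Plan     | Vega   


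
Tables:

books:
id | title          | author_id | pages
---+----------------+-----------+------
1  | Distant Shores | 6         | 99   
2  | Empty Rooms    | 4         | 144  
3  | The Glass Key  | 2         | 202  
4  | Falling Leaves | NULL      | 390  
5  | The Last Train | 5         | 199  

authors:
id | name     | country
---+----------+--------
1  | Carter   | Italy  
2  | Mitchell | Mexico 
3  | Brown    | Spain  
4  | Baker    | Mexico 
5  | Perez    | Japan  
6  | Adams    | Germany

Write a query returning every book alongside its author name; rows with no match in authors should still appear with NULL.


LEFT JOIN keeps every row from books (the left table); where author_id has no match in authors, the author columns become NULL. Walk through each book:
  - book 1 (Distant Shores): author_id=6 -> matches Adams
  - book 2 (Empty Rooms): author_id=4 -> matches Baker
  - book 3 (The Glass Key): author_id=2 -> matches Mitchell
  - book 4 (Falling Leaves): author_id=NULL, no match -> kept with NULL
  - book 5 (The Last Train): author_id=5 -> matches Perez
All 5 rows appear; 1 has NULL author.

SQL:
SELECT a.title, b.name AS author
FROM books a
LEFT JOIN authors b ON a.author_id = b.id

Result:
title          | author  
---------------+---------
Distant Shores | Adams   
Empty Rooms    | Baker   
The Glass Key  | Mitchell
Falling Leaves | NULL    
The Last Train | Perez   


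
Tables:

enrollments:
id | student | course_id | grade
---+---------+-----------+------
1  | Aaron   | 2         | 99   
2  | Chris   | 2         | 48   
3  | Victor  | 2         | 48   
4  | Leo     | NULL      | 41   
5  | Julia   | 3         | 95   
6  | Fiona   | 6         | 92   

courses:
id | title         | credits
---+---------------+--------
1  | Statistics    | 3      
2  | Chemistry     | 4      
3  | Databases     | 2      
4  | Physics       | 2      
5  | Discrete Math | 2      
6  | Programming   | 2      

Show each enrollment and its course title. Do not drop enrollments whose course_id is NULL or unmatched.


LEFT JOIN keeps every row from enrollments (the left table); where course_id has no match in courses, the course columns become NULL. Walk through each enrollment:
  - enrollment 1 (Aaron): course_id=2 -> matches Chemistry
  - enrollment 2 (Chris): course_id=2 -> matches Chemistry
  - enrollment 3 (Victor): course_id=2 -> matches Chemistry
  - enrollment 4 (Leo): course_id=NULL, no match -> kept with NULL
  - enrollment 5 (Julia): course_id=3 -> matches Databases
  - enrollment 6 (Fiona): course_id=6 -> matches Programming
All 6 rows appear; 1 has NULL course.

SQL:
SELECT a.student, b.title AS course
FROM enrollments a
LEFT JOIN courses b ON a.course_id = b.id

Result:
student | course     
--------+------------
Aaron   | Chemistry  
Chris   | Chemistry  
Victor  | Chemistry  
Leo     | NULL       
Julia   | Databases  
Fiona   | Programming


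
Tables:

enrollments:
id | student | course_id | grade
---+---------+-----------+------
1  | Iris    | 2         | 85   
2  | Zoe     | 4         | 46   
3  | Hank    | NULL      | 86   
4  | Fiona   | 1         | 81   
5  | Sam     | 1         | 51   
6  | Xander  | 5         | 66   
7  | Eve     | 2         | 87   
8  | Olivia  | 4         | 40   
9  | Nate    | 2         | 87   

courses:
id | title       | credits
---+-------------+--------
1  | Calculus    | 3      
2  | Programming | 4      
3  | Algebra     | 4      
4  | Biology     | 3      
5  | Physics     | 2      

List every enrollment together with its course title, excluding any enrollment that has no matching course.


INNER JOIN keeps only enrollments rows whose course_id matches an id in courses. Walk through each enrollment:
  - enrollment 1 (Iris): course_id=2 -> matches Programming
  - enrollment 2 (Zoe): course_id=4 -> matches Biology
  - enrollment 3 (Hank): course_id=NULL, no match -> dropped
  - enrollment 4 (Fiona): course_id=1 -> matches Calculus
  - enrollment 5 (Sam): course_id=1 -> matches Calculus
  - enrollment 6 (Xander): course_id=5 -> matches Physics
  - enrollment 7 (Eve): course_id=2 -> matches Programming
  - enrollment 8 (Olivia): course_id=4 -> matches Biology
  - enrollment 9 (Nate): course_id=2 -> matches Programming
So 1 of 9 rows is dropped.

SQL:
SELECT a.student, b.title AS course
FROM enrollments a
INNER JOIN courses b ON a.course_id = b.id

Result:
student | course     
--------+------------
Iris    | Programming
Zoe     | Biology    
Fiona   | Calculus   
Sam     | Calculus   
Xander  | Physics    
Eve     | Programming
Olivia  | Biology    
Nate    | Programming


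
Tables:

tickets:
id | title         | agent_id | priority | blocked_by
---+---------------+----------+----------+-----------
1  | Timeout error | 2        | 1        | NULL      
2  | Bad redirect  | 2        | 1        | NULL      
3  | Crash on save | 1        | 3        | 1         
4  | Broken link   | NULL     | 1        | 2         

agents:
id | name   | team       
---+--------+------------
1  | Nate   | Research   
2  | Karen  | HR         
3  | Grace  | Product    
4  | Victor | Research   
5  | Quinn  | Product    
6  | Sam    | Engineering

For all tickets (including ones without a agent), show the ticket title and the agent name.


LEFT JOIN keeps every row from tickets (the left table); where agent_id has no match in agents, the agent columns become NULL. Walk through each ticket:
  - ticket 1 (Timeout error): agent_id=2 -> matches Karen
  - ticket 2 (Bad redirect): agent_id=2 -> matches Karen
  - ticket 3 (Crash on save): agent_id=1 -> matches Nate
  - ticket 4 (Broken link): agent_id=NULL, no match -> kept with NULL
All 4 rows appear; 1 has NULL agent.

SQL:
SELECT a.title, b.name AS agent
FROM tickets a
LEFT JOIN agents b ON a.agent_id = b.id

Result:
title         | agent
--------------+------
Timeout error | Karen
Bad redirect  | Karen
Crash on save | Nate 
Broken link   | NULL 


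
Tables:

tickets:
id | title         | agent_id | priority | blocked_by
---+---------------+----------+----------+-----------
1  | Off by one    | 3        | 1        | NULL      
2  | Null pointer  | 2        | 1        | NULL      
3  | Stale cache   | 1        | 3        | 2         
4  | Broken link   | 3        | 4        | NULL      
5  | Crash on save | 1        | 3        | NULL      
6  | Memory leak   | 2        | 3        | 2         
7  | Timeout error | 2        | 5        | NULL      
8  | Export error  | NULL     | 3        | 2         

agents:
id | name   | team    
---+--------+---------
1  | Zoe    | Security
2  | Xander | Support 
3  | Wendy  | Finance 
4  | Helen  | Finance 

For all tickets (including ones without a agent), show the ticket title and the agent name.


LEFT JOIN keeps every row from tickets (the left table); where agent_id has no match in agents, the agent columns become NULL. Walk through each ticket:
  - ticket 1 (Off by one): agent_id=3 -> matches Wendy
  - ticket 2 (Null pointer): agent_id=2 -> matches Xander
  - ticket 3 (Stale cache): agent_id=1 -> matches Zoe
  - ticket 4 (Broken link): agent_id=3 -> matches Wendy
  - ticket 5 (Crash on save): agent_id=1 -> matches Zoe
  - ticket 6 (Memory leak): agent_id=2 -> matches Xander
  - ticket 7 (Timeout error): agent_id=2 -> matches Xander
  - ticket 8 (Export error): agent_id=NULL, no match -> kept with NULL
All 8 rows appear; 1 has NULL agent.

SQL:
SELECT a.title, b.name AS agent
FROM tickets a
LEFT JOIN agents b ON a.agent_id = b.id

Result:
title         | agent 
--------------+-------
Off by one    | Wendy 
Null pointer  | Xander
Stale cache   | Zoe   
Broken link   | Wendy 
Crash on save | Zoe   
Memory leak   | Xander
Timeout error | Xander
Export error  | NULL  


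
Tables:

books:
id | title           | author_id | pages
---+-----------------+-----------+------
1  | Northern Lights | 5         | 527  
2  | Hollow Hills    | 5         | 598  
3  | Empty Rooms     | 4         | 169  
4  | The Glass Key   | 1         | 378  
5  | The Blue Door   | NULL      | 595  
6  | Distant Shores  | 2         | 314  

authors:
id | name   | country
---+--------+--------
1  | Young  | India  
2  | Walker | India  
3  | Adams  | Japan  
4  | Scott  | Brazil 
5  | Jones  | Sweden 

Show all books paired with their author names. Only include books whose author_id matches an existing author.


INNER JOIN keeps only books rows whose author_id matches an id in authors. Walk through each book:
  - book 1 (Northern Lights): author_id=5 -> matches Jones
  - book 2 (Hollow Hills): author_id=5 -> matches Jones
  - book 3 (Empty Rooms): author_id=4 -> matches Scott
  - book 4 (The Glass Key): author_id=1 -> matches Young
  - book 5 (The Blue Door): author_id=NULL, no match -> dropped
  - book 6 (Distant Shores): author_id=2 -> matches Walker
So 1 of 6 rows is dropped.

SQL:
SELECT a.title, b.name AS author
FROM books a
INNER JOIN authors b ON a.author_id = b.id

Result:
title           | author
----------------+-------
Northern Lights | Jones 
Hollow Hills    | Jones 
Empty Rooms     | Scott 
The Glass Key   | Young 
Distant Shores  | Walker


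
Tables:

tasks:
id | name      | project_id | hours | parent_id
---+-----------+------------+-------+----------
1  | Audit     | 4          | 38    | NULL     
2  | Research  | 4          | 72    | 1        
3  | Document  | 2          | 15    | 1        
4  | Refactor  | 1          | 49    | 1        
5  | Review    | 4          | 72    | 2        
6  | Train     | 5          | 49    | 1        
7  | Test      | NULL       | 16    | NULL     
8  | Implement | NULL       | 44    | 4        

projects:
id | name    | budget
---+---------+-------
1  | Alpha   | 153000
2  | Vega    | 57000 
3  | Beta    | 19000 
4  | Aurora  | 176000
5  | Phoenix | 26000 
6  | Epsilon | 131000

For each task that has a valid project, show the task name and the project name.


INNER JOIN keeps only tasks rows whose project_id matches an id in projects. Walk through each task:
  - task 1 (Audit): project_id=4 -> matches Aurora
  - task 2 (Research): project_id=4 -> matches Aurora
  - task 3 (Document): project_id=2 -> matches Vega
  - task 4 (Refactor): project_id=1 -> matches Alpha
  - task 5 (Review): project_id=4 -> matches Aurora
  - task 6 (Train): project_id=5 -> matches Phoenix
  - task 7 (Test): project_id=NULL, no match -> dropped
  - task 8 (Implement): project_id=NULL, no match -> dropped
So 2 of 8 rows are dropped.

SQL:
SELECT a.name, b.name AS project
FROM tasks a
INNER JOIN projects b ON a.project_id = b.id

Result:
name     | project
---------+--------
Audit    | Aurora 
Research | Aurora 
Document | Vega   
Refactor | Alpha  
Review   | Aurora 
Train    | Phoenix


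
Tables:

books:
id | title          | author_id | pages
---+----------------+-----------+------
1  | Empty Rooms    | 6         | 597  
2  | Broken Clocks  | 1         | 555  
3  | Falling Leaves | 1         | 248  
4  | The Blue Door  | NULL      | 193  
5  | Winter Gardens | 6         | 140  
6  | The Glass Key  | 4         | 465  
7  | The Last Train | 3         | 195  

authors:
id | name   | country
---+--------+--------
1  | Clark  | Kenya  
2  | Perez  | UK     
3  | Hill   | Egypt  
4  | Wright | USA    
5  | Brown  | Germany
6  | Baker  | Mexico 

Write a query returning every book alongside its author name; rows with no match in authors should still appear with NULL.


LEFT JOIN keeps every row from books (the left table); where author_id has no match in authors, the author columns become NULL. Walk through each book:
  - book 1 (Empty Rooms): author_id=6 -> matches Baker
  - book 2 (Broken Clocks): author_id=1 -> matches Clark
  - book 3 (Falling Leaves): author_id=1 -> matches Clark
  - book 4 (The Blue Door): author_id=NULL, no match -> kept with NULL
  - book 5 (Winter Gardens): author_id=6 -> matches Baker
  - book 6 (The Glass Key): author_id=4 -> matches Wright
  - book 7 (The Last Train): author_id=3 -> matches Hill
All 7 rows appear; 1 has NULL author.

SQL:
SELECT a.title, b.name AS author
FROM books a
LEFT JOIN authors b ON a.author_id = b.id

Result:
title          | author
---------------+-------
Empty Rooms    | Baker 
Broken Clocks  | Clark 
Falling Leaves | Clark 
The Blue Door  | NULL  
Winter Gardens | Baker 
The Glass Key  | Wright
The Last Train | Hill  


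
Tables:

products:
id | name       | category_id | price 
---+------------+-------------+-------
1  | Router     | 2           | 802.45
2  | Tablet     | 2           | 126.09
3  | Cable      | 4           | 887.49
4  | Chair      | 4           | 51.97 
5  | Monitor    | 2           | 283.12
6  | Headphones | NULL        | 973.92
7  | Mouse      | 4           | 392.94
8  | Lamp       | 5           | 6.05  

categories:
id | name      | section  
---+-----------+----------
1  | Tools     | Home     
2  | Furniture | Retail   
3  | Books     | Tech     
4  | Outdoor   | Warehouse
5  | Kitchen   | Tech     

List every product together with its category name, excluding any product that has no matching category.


INNER JOIN keeps only products rows whose category_id matches an id in categories. Walk through each product:
  - product 1 (Router): category_id=2 -> matches Furniture
  - product 2 (Tablet): category_id=2 -> matches Furniture
  - product 3 (Cable): category_id=4 -> matches Outdoor
  - product 4 (Chair): category_id=4 -> matches Outdoor
  - product 5 (Monitor): category_id=2 -> matches Furniture
  - product 6 (Headphones): category_id=NULL, no match -> dropped
  - product 7 (Mouse): category_id=4 -> matches Outdoor
  - product 8 (Lamp): category_id=5 -> matches Kitchen
So 1 of 8 rows is dropped.

SQL:
SELECT a.name, b.name AS category
FROM products a
INNER JOIN categories b ON a.category_id = b.id

Result:
name    | category 
--------+----------
Router  | Furniture
Tablet  | Furniture
Cable   | Outdoor  
Chair   | Outdoor  
Monitor | Furniture
Mouse   | Outdoor  
Lamp    | Kitchen  


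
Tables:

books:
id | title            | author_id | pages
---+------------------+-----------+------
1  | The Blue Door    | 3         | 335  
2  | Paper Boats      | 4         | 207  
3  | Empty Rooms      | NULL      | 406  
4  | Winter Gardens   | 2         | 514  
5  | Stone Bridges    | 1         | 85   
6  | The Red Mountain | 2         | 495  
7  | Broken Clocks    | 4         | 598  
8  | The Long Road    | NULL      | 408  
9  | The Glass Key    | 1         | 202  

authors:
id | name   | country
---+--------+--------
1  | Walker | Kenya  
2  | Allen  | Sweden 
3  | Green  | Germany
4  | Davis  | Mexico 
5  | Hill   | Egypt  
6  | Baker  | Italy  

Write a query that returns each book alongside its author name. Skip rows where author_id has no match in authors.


INNER JOIN keeps only books rows whose author_id matches an id in authors. Walk through each book:
  - book 1 (The Blue Door): author_id=3 -> matches Green
  - book 2 (Paper Boats): author_id=4 -> matches Davis
  - book 3 (Empty Rooms): author_id=NULL, no match -> dropped
  - book 4 (Winter Gardens): author_id=2 -> matches Allen
  - book 5 (Stone Bridges): author_id=1 -> matches Walker
  - book 6 (The Red Mountain): author_id=2 -> matches Allen
  - book 7 (Broken Clocks): author_id=4 -> matches Davis
  - book 8 (The Long Road): author_id=NULL, no match -> dropped
  - book 9 (The Glass Key): author_id=1 -> matches Walker
So 2 of 9 rows are dropped.

SQL:
SELECT a.title, b.name AS author
FROM books a
INNER JOIN authors b ON a.author_id = b.id

Result:
title            | author
-----------------+-------
The Blue Door    | Green 
Paper Boats      | Davis 
Winter Gardens   | Allen 
Stone Bridges    | Walker
The Red Mountain | Allen 
Broken Clocks    | Davis 
The Glass Key    | Walker


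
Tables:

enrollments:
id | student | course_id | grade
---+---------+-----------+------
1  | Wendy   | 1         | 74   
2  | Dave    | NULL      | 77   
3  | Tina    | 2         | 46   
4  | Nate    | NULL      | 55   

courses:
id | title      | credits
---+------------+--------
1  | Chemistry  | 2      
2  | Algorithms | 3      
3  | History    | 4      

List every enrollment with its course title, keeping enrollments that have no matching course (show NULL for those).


LEFT JOIN keeps every row from enrollments (the left table); where course_id has no match in courses, the course columns become NULL. Walk through each enrollment:
  - enrollment 1 (Wendy): course_id=1 -> matches Chemistry
  - enrollment 2 (Dave): course_id=NULL, no match -> kept with NULL
  - enrollment 3 (Tina): course_id=2 -> matches Algorithms
  - enrollment 4 (Nate): course_id=NULL, no match -> kept with NULL
All 4 rows appear; 2 have NULL course.

SQL:
SELECT a.student, b.title AS course
FROM enrollments a
LEFT JOIN courses b ON a.course_id = b.id

Result:
student | course    
--------+-----------
Wendy   | Chemistry 
Dave    | NULL      
Tina    | Algorithms
Nate    | NULL      


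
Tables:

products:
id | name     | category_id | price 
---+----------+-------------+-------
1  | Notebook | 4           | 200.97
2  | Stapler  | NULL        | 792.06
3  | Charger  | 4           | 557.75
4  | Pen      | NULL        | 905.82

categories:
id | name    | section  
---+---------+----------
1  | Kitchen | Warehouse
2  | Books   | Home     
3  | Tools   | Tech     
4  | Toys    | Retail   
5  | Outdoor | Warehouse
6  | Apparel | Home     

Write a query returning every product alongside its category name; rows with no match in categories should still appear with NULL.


LEFT JOIN keeps every row from products (the left table); where category_id has no match in categories, the category columns become NULL. Walk through each product:
  - product 1 (Notebook): category_id=4 -> matches Toys
  - product 2 (Stapler): category_id=NULL, no match -> kept with NULL
  - product 3 (Charger): category_id=4 -> matches Toys
  - product 4 (Pen): category_id=NULL, no match -> kept with NULL
All 4 rows appear; 2 have NULL category.

SQL:
SELECT a.name, b.name AS category
FROM products a
LEFT JOIN categories b ON a.category_id = b.id

Result:
name     | category
---------+---------
Notebook | Toys    
Stapler  | NULL    
Charger  | Toys    
Pen      | NULL    


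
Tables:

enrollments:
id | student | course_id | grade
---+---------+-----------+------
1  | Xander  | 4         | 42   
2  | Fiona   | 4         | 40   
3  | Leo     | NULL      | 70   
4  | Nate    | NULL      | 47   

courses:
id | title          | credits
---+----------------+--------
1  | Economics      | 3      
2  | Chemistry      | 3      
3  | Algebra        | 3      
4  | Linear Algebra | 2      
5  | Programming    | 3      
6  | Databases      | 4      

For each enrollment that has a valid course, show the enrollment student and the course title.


INNER JOIN keeps only enrollments rows whose course_id matches an id in courses. Walk through each enrollment:
  - enrollment 1 (Xander): course_id=4 -> matches Linear Algebra
  - enrollment 2 (Fiona): course_id=4 -> matches Linear Algebra
  - enrollment 3 (Leo): course_id=NULL, no match -> dropped
  - enrollment 4 (Nate): course_id=NULL, no match -> dropped
So 2 of 4 rows are dropped.

SQL:
SELECT a.student, b.title AS course
FROM enrollments a
INNER JOIN courses b ON a.course_id = b.id

Result:
student | course        
--------+---------------
Xander  | Linear Algebra
Fiona   | Linear Algebra


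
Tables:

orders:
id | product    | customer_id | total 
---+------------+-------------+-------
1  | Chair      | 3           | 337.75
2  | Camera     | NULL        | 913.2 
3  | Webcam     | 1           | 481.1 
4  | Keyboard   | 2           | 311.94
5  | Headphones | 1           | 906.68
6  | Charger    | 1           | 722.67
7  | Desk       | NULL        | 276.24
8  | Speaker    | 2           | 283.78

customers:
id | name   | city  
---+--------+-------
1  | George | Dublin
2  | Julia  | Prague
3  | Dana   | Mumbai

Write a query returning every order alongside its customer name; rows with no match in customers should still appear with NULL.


LEFT JOIN keeps every row from orders (the left table); where customer_id has no match in customers, the customer columns become NULL. Walk through each order:
  - order 1 (Chair): customer_id=3 -> matches Dana
  - order 2 (Camera): customer_id=NULL, no match -> kept with NULL
  - order 3 (Webcam): customer_id=1 -> matches George
  - order 4 (Keyboard): customer_id=2 -> matches Julia
  - order 5 (Headphones): customer_id=1 -> matches George
  - order 6 (Charger): customer_id=1 -> matches George
  - order 7 (Desk): customer_id=NULL, no match -> kept with NULL
  - order 8 (Speaker): customer_id=2 -> matches Julia
All 8 rows appear; 2 have NULL customer.

SQL:
SELECT a.product, b.name AS customer
FROM orders a
LEFT JOIN customers b ON a.customer_id = b.id

Result:
product    | customer
-----------+---------
Chair      | Dana    
Camera     | NULL    
Webcam     | George  
Keyboard   | Julia   
Headphones | George  
Charger    | George  
Desk       | NULL    
Speaker    | Julia   


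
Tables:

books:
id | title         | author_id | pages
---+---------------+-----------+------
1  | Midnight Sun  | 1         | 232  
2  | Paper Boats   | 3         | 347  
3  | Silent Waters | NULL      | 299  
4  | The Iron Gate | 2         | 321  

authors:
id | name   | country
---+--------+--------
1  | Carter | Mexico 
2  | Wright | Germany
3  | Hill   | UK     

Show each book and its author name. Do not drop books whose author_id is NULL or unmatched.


LEFT JOIN keeps every row from books (the left table); where author_id has no match in authors, the author columns become NULL. Walk through each book:
  - book 1 (Midnight Sun): author_id=1 -> matches Carter
  - book 2 (Paper Boats): author_id=3 -> matches Hill
  - book 3 (Silent Waters): author_id=NULL, no match -> kept with NULL
  - book 4 (The Iron Gate): author_id=2 -> matches Wright
All 4 rows appear; 1 has NULL author.

SQL:
SELECT a.title, b.name AS author
FROM books a
LEFT JOIN authors b ON a.author_id = b.id

Result:
title         | author
--------------+-------
Midnight Sun  | Carter
Paper Boats   | Hill  
Silent Waters | NULL  
The Iron Gate | Wright


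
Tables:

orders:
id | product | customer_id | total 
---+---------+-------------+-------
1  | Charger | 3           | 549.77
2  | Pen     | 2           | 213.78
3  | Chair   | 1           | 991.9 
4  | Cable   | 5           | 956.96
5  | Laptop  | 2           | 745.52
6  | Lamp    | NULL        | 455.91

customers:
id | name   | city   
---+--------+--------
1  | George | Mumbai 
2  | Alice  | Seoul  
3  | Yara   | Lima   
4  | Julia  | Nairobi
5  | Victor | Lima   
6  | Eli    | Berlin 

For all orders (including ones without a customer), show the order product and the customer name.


LEFT JOIN keeps every row from orders (the left table); where customer_id has no match in customers, the customer columns become NULL. Walk through each order:
  - order 1 (Charger): customer_id=3 -> matches Yara
  - order 2 (Pen): customer_id=2 -> matches Alice
  - order 3 (Chair): customer_id=1 -> matches George
  - order 4 (Cable): customer_id=5 -> matches Victor
  - order 5 (Laptop): customer_id=2 -> matches Alice
  - order 6 (Lamp): customer_id=NULL, no match -> kept with NULL
All 6 rows appear; 1 has NULL customer.

SQL:
SELECT a.product, b.name AS customer
FROM orders a
LEFT JOIN customers b ON a.customer_id = b.id

Result:
product | customer
--------+---------
Charger | Yara    
Pen     | Alice   
Chair   | George  
Cable   | Victor  
Laptop  | Alice   
Lamp    | NULL    


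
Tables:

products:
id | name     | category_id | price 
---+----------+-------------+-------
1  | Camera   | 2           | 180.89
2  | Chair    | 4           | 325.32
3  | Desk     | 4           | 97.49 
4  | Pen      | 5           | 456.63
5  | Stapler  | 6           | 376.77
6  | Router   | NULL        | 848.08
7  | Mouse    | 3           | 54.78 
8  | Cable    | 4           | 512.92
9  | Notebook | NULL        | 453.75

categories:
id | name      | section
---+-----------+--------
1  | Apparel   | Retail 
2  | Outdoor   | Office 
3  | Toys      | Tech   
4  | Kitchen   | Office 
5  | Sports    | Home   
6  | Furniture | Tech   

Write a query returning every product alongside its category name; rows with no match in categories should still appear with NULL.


LEFT JOIN keeps every row from products (the left table); where category_id has no match in categories, the category columns become NULL. Walk through each product:
  - product 1 (Camera): category_id=2 -> matches Outdoor
  - product 2 (Chair): category_id=4 -> matches Kitchen
  - product 3 (Desk): category_id=4 -> matches Kitchen
  - product 4 (Pen): category_id=5 -> matches Sports
  - product 5 (Stapler): category_id=6 -> matches Furniture
  - product 6 (Router): category_id=NULL, no match -> kept with NULL
  - product 7 (Mouse): category_id=3 -> matches Toys
  - product 8 (Cable): category_id=4 -> matches Kitchen
  - product 9 (Notebook): category_id=NULL, no match -> kept with NULL
All 9 rows appear; 2 have NULL category.

SQL:
SELECT a.name, b.name AS category
FROM products a
LEFT JOIN categories b ON a.category_id = b.id

Result:
name     | category 
---------+----------
Camera   | Outdoor  
Chair    | Kitchen  
Desk     | Kitchen  
Pen      | Sports   
Stapler  | Furniture
Router   | NULL     
Mouse    | Toys     
Cable    | Kitchen  
Notebook | NULL     
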